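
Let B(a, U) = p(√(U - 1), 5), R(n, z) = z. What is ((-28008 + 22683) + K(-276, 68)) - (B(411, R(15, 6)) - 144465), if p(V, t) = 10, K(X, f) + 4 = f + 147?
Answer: 139341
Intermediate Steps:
K(X, f) = 143 + f (K(X, f) = -4 + (f + 147) = -4 + (147 + f) = 143 + f)
B(a, U) = 10
((-28008 + 22683) + K(-276, 68)) - (B(411, R(15, 6)) - 144465) = ((-28008 + 22683) + (143 + 68)) - (10 - 144465) = (-5325 + 211) - 1*(-144455) = -5114 + 144455 = 139341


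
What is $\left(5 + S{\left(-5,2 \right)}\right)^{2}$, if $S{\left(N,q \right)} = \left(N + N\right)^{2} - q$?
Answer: $10609$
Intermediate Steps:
$S{\left(N,q \right)} = - q + 4 N^{2}$ ($S{\left(N,q \right)} = \left(2 N\right)^{2} - q = 4 N^{2} - q = - q + 4 N^{2}$)
$\left(5 + S{\left(-5,2 \right)}\right)^{2} = \left(5 + \left(\left(-1\right) 2 + 4 \left(-5\right)^{2}\right)\right)^{2} = \left(5 + \left(-2 + 4 \cdot 25\right)\right)^{2} = \left(5 + \left(-2 + 100\right)\right)^{2} = \left(5 + 98\right)^{2} = 103^{2} = 10609$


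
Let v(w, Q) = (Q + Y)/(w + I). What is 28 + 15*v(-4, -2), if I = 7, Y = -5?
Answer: -7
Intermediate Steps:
v(w, Q) = (-5 + Q)/(7 + w) (v(w, Q) = (Q - 5)/(w + 7) = (-5 + Q)/(7 + w))
28 + 15*v(-4, -2) = 28 + 15*((-5 - 2)/(7 - 4)) = 28 + 15*(-7/3) = 28 - 35 = -7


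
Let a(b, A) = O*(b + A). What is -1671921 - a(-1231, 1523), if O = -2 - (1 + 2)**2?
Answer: -1668709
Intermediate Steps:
O = -11 (O = -2 - 1*3**2 = -2 - 1*9 = -2 - 9 = -11)
a(b, A) = -11*A - 11*b (a(b, A) = -11*(b + A) = -11*(A + b) = -11*A - 11*b)
-1671921 - a(-1231, 1523) = -1671921 - (-11*1523 - 11*(-1231)) = -1671921 - (-16753 + 13541) = -1671921 - 1*(-3212) = -1671921 + 3212 = -1668709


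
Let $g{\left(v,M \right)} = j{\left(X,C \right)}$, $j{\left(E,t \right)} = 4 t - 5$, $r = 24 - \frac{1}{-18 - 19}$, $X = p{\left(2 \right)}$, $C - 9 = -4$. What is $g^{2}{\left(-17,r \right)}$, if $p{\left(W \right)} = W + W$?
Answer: $225$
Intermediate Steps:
$p{\left(W \right)} = 2 W$
$C = 5$ ($C = 9 - 4 = 5$)
$X = 4$ ($X = 2 \cdot 2 = 4$)
$r = \frac{889}{37}$ ($r = 24 - \frac{1}{-37} = 24 - - \frac{1}{37} = 24 + \frac{1}{37} = \frac{889}{37} \approx 24.027$)
$j{\left(E,t \right)} = -5 + 4 t$
$g{\left(v,M \right)} = 15$ ($g{\left(v,M \right)} = -5 + 4 \cdot 5 = -5 + 20 = 15$)
$g^{2}{\left(-17,r \right)} = 15^{2} = 225$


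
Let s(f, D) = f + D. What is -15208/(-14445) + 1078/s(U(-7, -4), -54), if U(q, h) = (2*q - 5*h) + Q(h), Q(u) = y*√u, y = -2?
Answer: -8901994/418905 + 539*I/290 ≈ -21.251 + 1.8586*I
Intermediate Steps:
Q(u) = -2*√u
U(q, h) = -5*h - 2*√h + 2*q (U(q, h) = (2*q - 5*h) - 2*√h = (-5*h + 2*q) - 2*√h = -5*h - 2*√h + 2*q)
s(f, D) = D + f
-15208/(-14445) + 1078/s(U(-7, -4), -54) = -15208/(-14445) + 1078/(-54 + (-5*(-4) - 4*I + 2*(-7))) = -15208*(-1/14445) + 1078/(-54 + (20 - 4*I - 14)) = 15208/14445 + 1078/(-54 + (20 - 4*I - 14)) = 15208/14445 + 1078/(-54 + (6 - 4*I)) = 15208/14445 + 1078/(-48 - 4*I) = 15208/14445 + 1078*((-48 + 4*I)/2320) = 15208/14445 + 539*(-48 + 4*I)/1160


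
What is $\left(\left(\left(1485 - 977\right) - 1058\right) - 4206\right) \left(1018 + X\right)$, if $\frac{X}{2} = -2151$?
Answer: $15618704$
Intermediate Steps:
$X = -4302$ ($X = 2 \left(-2151\right) = -4302$)
$\left(\left(\left(1485 - 977\right) - 1058\right) - 4206\right) \left(1018 + X\right) = \left(\left(\left(1485 - 977\right) - 1058\right) - 4206\right) \left(1018 - 4302\right) = \left(\left(508 - 1058\right) - 4206\right) \left(-3284\right) = \left(-550 - 4206\right) \left(-3284\right) = \left(-4756\right) \left(-3284\right) = 15618704$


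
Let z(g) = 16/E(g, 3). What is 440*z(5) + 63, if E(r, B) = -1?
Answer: -6977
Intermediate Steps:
z(g) = -16 (z(g) = 16/(-1) = 16*(-1) = -16)
440*z(5) + 63 = 440*(-16) + 63 = -7040 + 63 = -6977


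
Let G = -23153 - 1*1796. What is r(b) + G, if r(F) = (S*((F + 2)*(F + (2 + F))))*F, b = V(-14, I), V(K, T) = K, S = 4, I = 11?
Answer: -42421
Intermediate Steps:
G = -24949 (G = -23153 - 1796 = -24949)
b = -14
r(F) = 4*F*(2 + F)*(2 + 2*F) (r(F) = (4*((F + 2)*(F + (2 + F))))*F = (4*((2 + F)*(2 + 2*F)))*F = (4*(2 + F)*(2 + 2*F))*F = 4*F*(2 + F)*(2 + 2*F))
r(b) + G = 8*(-14)*(2 + (-14)² + 3*(-14)) - 24949 = 8*(-14)*(2 + 196 - 42) - 24949 = 8*(-14)*156 - 24949 = -17472 - 24949 = -42421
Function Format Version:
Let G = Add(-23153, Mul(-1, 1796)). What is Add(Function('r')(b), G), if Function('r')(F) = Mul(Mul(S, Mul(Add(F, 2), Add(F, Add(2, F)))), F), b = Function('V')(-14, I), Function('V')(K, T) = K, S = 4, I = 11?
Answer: -42421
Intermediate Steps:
G = -24949 (G = Add(-23153, -1796) = -24949)
b = -14
Function('r')(F) = Mul(4, F, Add(2, F), Add(2, Mul(2, F))) (Function('r')(F) = Mul(Mul(4, Mul(Add(F, 2), Add(F, Add(2, F)))), F) = Mul(Mul(4, Mul(Add(2, F), Add(2, Mul(2, F)))), F) = Mul(Mul(4, Add(2, F), Add(2, Mul(2, F))), F) = Mul(4, F, Add(2, F), Add(2, Mul(2, F))))
Add(Function('r')(b), G) = Add(Mul(8, -14, Add(2, Pow(-14, 2), Mul(3, -14))), -24949) = Add(Mul(8, -14, Add(2, 196, -42)), -24949) = Add(Mul(8, -14, 156), -24949) = Add(-17472, -24949) = -42421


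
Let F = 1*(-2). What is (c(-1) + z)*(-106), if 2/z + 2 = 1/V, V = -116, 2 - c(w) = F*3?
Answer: -172992/233 ≈ -742.46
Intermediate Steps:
F = -2
c(w) = 8 (c(w) = 2 - (-2)*3 = 2 - 1*(-6) = 2 + 6 = 8)
z = -232/233 (z = 2/(-2 + 1/(-116)) = 2/(-2 - 1/116) = 2/(-233/116) = 2*(-116/233) = -232/233 ≈ -0.99571)
(c(-1) + z)*(-106) = (8 - 232/233)*(-106) = (1632/233)*(-106) = -172992/233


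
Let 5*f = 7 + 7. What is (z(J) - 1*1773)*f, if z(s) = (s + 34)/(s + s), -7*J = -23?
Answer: -569079/115 ≈ -4948.5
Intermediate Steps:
J = 23/7 (J = -⅐*(-23) = 23/7 ≈ 3.2857)
z(s) = (34 + s)/(2*s) (z(s) = (34 + s)/((2*s)) = (34 + s)*(1/(2*s)) = (34 + s)/(2*s))
f = 14/5 (f = (7 + 7)/5 = (⅕)*14 = 14/5 ≈ 2.8000)
(z(J) - 1*1773)*f = ((34 + 23/7)/(2*(23/7)) - 1*1773)*(14/5) = ((½)*(7/23)*(261/7) - 1773)*(14/5) = (261/46 - 1773)*(14/5) = -81297/46*14/5 = -569079/115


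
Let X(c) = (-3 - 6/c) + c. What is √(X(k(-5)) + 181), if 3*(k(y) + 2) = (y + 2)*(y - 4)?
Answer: √9023/7 ≈ 13.570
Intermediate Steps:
k(y) = -2 + (-4 + y)*(2 + y)/3 (k(y) = -2 + ((y + 2)*(y - 4))/3 = -2 + ((2 + y)*(-4 + y))/3 = -2 + ((-4 + y)*(2 + y))/3 = -2 + (-4 + y)*(2 + y)/3)
X(c) = -3 + c - 6/c
√(X(k(-5)) + 181) = √((-3 + (-14/3 - ⅔*(-5) + (⅓)*(-5)²) - 6/(-14/3 - ⅔*(-5) + (⅓)*(-5)²)) + 181) = √((-3 + (-14/3 + 10/3 + (⅓)*25) - 6/(-14/3 + 10/3 + (⅓)*25)) + 181) = √((-3 + (-14/3 + 10/3 + 25/3) - 6/(-14/3 + 10/3 + 25/3)) + 181) = √((-3 + 7 - 6/7) + 181) = √(22/7 + 181) = √(1289/7) = √9023/7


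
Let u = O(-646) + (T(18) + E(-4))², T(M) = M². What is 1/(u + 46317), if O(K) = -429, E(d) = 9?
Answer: 1/156777 ≈ 6.3785e-6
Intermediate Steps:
u = 110460 (u = -429 + (18² + 9)² = -429 + (324 + 9)² = -429 + 333² = -429 + 110889 = 110460)
1/(u + 46317) = 1/(110460 + 46317) = 1/156777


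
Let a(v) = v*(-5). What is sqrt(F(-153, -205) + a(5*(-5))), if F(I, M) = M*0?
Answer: 5*sqrt(5) ≈ 11.180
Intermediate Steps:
a(v) = -5*v
F(I, M) = 0
sqrt(F(-153, -205) + a(5*(-5))) = sqrt(0 - 25*(-5)) = sqrt(0 - 5*(-25)) = sqrt(0 + 125) = sqrt(125) = 5*sqrt(5)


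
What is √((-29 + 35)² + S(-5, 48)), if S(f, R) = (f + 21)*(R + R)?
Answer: 2*√393 ≈ 39.648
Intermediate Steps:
S(f, R) = 2*R*(21 + f) (S(f, R) = (21 + f)*(2*R) = 2*R*(21 + f))
√((-29 + 35)² + S(-5, 48)) = √((-29 + 35)² + 2*48*(21 - 5)) = √(6² + 2*48*16) = √(36 + 1536) = √1572 = 2*√393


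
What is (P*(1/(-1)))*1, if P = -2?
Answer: 2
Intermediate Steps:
(P*(1/(-1)))*1 = -2/(-1)*1 = -2*(-1)*1 = 2*1 = 2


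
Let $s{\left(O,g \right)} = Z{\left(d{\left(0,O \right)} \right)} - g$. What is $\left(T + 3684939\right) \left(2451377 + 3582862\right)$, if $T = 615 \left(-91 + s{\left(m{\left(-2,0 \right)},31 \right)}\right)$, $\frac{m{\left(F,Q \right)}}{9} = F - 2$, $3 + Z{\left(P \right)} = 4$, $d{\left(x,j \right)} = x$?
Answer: $21786764731236$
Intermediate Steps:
$Z{\left(P \right)} = 1$ ($Z{\left(P \right)} = -3 + 4 = 1$)
$m{\left(F,Q \right)} = -18 + 9 F$ ($m{\left(F,Q \right)} = 9 \left(F - 2\right) = 9 \left(-2 + F\right) = -18 + 9 F$)
$s{\left(O,g \right)} = 1 - g$
$T = -74415$ ($T = 615 \left(-91 + \left(1 - 31\right)\right) = 615 \left(-91 - 30\right) = 615 \left(-121\right) = -74415$)
$\left(T + 3684939\right) \left(2451377 + 3582862\right) = \left(-74415 + 3684939\right) \left(2451377 + 3582862\right) = 3610524 \cdot 6034239 = 21786764731236$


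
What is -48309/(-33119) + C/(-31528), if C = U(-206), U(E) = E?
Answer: 764954333/522087916 ≈ 1.4652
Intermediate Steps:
C = -206
-48309/(-33119) + C/(-31528) = -48309/(-33119) - 206/(-31528) = -48309*(-1/33119) - 206*(-1/31528) = 48309/33119 + 103/15764 = 764954333/522087916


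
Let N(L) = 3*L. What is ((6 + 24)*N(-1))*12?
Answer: -1080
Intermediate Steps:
((6 + 24)*N(-1))*12 = ((6 + 24)*(3*(-1)))*12 = (30*(-3))*12 = -90*12 = -1080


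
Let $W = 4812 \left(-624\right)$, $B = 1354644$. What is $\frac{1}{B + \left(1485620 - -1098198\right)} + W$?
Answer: $- \frac{11825972585855}{3938462} \approx -3.0027 \cdot 10^{6}$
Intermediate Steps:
$W = -3002688$
$\frac{1}{B + \left(1485620 - -1098198\right)} + W = \frac{1}{1354644 + \left(1485620 - -1098198\right)} - 3002688 = \frac{1}{1354644 + \left(1485620 + 1098198\right)} - 3002688 = \frac{1}{1354644 + 2583818} - 3002688 = \frac{1}{3938462} - 3002688 = - \frac{11825972585855}{3938462}$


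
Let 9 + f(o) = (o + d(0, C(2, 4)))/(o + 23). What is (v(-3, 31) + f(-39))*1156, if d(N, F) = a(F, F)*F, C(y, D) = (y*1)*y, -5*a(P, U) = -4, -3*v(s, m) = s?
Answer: -133229/20 ≈ -6661.5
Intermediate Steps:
v(s, m) = -s/3
a(P, U) = 4/5 (a(P, U) = -1/5*(-4) = 4/5)
C(y, D) = y**2 (C(y, D) = y*y = y**2)
d(N, F) = 4*F/5
f(o) = -9 + (16/5 + o)/(23 + o) (f(o) = -9 + (o + (4/5)*2**2)/(o + 23) = -9 + (o + (4/5)*4)/(23 + o) = -9 + (o + 16/5)/(23 + o) = -9 + (16/5 + o)/(23 + o))
(v(-3, 31) + f(-39))*1156 = (-1/3*(-3) + (-1019 - 40*(-39))/(5*(23 - 39)))*1156 = (1 + (1/5)*(-1019 + 1560)/(-16))*1156 = (1 + (1/5)*(-1/16)*541)*1156 = (1 - 541/80)*1156 = -461/80*1156 = -133229/20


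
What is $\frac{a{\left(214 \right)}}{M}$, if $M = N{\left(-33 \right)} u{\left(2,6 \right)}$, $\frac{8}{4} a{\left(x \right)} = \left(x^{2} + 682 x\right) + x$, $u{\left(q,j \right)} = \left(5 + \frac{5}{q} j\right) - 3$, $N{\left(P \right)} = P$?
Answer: $- \frac{31993}{187} \approx -171.09$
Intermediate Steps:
$u{\left(q,j \right)} = 2 + \frac{5 j}{q}$ ($u{\left(q,j \right)} = \left(5 + \frac{5 j}{q}\right) - 3 = 2 + \frac{5 j}{q}$)
$a{\left(x \right)} = \frac{x^{2}}{2} + \frac{683 x}{2}$ ($a{\left(x \right)} = \frac{\left(x^{2} + 682 x\right) + x}{2} = \frac{x^{2} + 683 x}{2} = \frac{x^{2}}{2} + \frac{683 x}{2}$)
$M = -561$ ($M = - 33 \left(2 + 5 \cdot 6 \cdot \frac{1}{2}\right) = - 33 \left(2 + 15\right) = \left(-33\right) 17 = -561$)
$\frac{a{\left(214 \right)}}{M} = \frac{\frac{1}{2} \cdot 214 \left(683 + 214\right)}{-561} = \frac{1}{2} \cdot 214 \cdot 897 \left(- \frac{1}{561}\right) = 95979 \left(- \frac{1}{561}\right) = - \frac{31993}{187}$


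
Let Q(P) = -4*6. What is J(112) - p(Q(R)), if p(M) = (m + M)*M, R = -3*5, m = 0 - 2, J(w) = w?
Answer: -512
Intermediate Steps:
m = -2
R = -15
Q(P) = -24
p(M) = M*(-2 + M) (p(M) = (-2 + M)*M = M*(-2 + M))
J(112) - p(Q(R)) = 112 - (-24)*(-2 - 24) = 112 - (-24)*(-26) = 112 - 1*624 = 112 - 624 = -512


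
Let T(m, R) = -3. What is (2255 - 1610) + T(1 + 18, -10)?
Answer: 642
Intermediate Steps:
(2255 - 1610) + T(1 + 18, -10) = (2255 - 1610) - 3 = 645 - 3 = 642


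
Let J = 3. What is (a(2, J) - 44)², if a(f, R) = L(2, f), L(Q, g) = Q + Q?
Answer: 1600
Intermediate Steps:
L(Q, g) = 2*Q
a(f, R) = 4 (a(f, R) = 2*2 = 4)
(a(2, J) - 44)² = (4 - 44)² = (-40)² = 1600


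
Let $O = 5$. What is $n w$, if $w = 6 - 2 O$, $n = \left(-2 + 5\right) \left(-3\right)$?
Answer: $36$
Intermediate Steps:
$n = -9$ ($n = 3 \left(-3\right) = -9$)
$w = -4$ ($w = 6 - 10 = -4$)
$n w = \left(-9\right) \left(-4\right) = 36$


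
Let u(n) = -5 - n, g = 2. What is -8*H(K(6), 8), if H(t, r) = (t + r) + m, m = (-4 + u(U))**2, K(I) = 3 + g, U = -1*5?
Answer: -232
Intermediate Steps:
U = -5
K(I) = 5 (K(I) = 3 + 2 = 5)
m = 16 (m = (-4 + (-5 - 1*(-5)))**2 = (-4 + (-5 + 5))**2 = (-4 + 0)**2 = (-4)**2 = 16)
H(t, r) = 16 + r + t (H(t, r) = (t + r) + 16 = (r + t) + 16 = 16 + r + t)
-8*H(K(6), 8) = -8*(16 + 8 + 5) = -8*29 = -232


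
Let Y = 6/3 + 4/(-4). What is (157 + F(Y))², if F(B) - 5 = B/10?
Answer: 2627641/100 ≈ 26276.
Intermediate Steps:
Y = 1 (Y = 6*(⅓) + 4*(-¼) = 2 - 1 = 1)
F(B) = 5 + B/10
(157 + F(Y))² = (157 + (5 + (⅒)*1))² = (157 + (5 + ⅒))² = (157 + 51/10)² = (1621/10)² = 2627641/100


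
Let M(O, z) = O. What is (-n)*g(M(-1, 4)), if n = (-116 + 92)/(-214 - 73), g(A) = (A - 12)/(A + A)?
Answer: -156/287 ≈ -0.54355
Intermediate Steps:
g(A) = (-12 + A)/(2*A) (g(A) = (-12 + A)/((2*A)) = (-12 + A)*(1/(2*A)) = (-12 + A)/(2*A))
n = 24/287 (n = -24/(-287) = -24*(-1/287) = 24/287 ≈ 0.083624)
(-n)*g(M(-1, 4)) = (-1*24/287)*((½)*(-12 - 1)/(-1)) = -12*(-1)*(-13)/287 = -24/287*13/2 = -156/287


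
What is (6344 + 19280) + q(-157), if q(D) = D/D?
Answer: 25625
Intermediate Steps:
q(D) = 1
(6344 + 19280) + q(-157) = (6344 + 19280) + 1 = 25624 + 1 = 25625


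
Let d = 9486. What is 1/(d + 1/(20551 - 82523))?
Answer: 61972/587866391 ≈ 0.00010542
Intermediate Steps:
1/(d + 1/(20551 - 82523)) = 1/(9486 + 1/(20551 - 82523)) = 1/(9486 + 1/(-61972)) = 1/(9486 - 1/61972) = 1/(587866391/61972) = 61972/587866391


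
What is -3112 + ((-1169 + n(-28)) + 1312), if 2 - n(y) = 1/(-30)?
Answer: -89009/30 ≈ -2967.0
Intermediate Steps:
n(y) = 61/30 (n(y) = 2 - 1/(-30) = 2 - 1*(-1/30) = 2 + 1/30 = 61/30)
-3112 + ((-1169 + n(-28)) + 1312) = -3112 + ((-1169 + 61/30) + 1312) = -3112 + (-35009/30 + 1312) = -3112 + 4351/30 = -89009/30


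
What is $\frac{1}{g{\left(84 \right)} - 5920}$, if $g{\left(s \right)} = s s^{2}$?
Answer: $\frac{1}{586784} \approx 1.7042 \cdot 10^{-6}$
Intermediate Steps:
$g{\left(s \right)} = s^{3}$
$\frac{1}{g{\left(84 \right)} - 5920} = \frac{1}{84^{3} - 5920} = \frac{1}{592704 - 5920} = \frac{1}{586784}$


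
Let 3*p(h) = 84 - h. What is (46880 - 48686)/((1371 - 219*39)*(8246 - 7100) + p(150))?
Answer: 903/4108421 ≈ 0.00021979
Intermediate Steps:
p(h) = 28 - h/3 (p(h) = (84 - h)/3 = 28 - h/3)
(46880 - 48686)/((1371 - 219*39)*(8246 - 7100) + p(150)) = (46880 - 48686)/((1371 - 219*39)*(8246 - 7100) + (28 - ⅓*150)) = -1806/((1371 - 8541)*1146 + (28 - 50)) = -1806/(-7170*1146 - 22) = -1806/(-8216820 - 22) = -1806/(-8216842) = -1806*(-1/8216842) = 903/4108421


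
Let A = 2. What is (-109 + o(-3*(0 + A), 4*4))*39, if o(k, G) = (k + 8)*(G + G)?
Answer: -1755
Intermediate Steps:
o(k, G) = 2*G*(8 + k) (o(k, G) = (8 + k)*(2*G) = 2*G*(8 + k))
(-109 + o(-3*(0 + A), 4*4))*39 = (-109 + 2*(4*4)*(8 - 3*(0 + 2)))*39 = (-109 + 2*16*(8 - 3*2))*39 = (-109 + 2*16*(8 - 6))*39 = (-109 + 2*16*2)*39 = (-109 + 64)*39 = -45*39 = -1755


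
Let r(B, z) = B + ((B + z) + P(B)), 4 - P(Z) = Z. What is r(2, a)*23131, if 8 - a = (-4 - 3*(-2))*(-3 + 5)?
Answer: 231310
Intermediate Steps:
P(Z) = 4 - Z
a = 4 (a = 8 - (-4 - 3*(-2))*(-3 + 5) = 8 - (-4 + 6)*2 = 8 - 2*2 = 8 - 1*4 = 8 - 4 = 4)
r(B, z) = 4 + B + z (r(B, z) = B + ((B + z) + (4 - B)) = B + (4 + z) = 4 + B + z)
r(2, a)*23131 = (4 + 2 + 4)*23131 = 10*23131 = 231310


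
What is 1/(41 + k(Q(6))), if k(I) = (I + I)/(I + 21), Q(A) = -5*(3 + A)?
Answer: 4/179 ≈ 0.022346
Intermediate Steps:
Q(A) = -15 - 5*A
k(I) = 2*I/(21 + I) (k(I) = (2*I)/(21 + I) = 2*I/(21 + I))
1/(41 + k(Q(6))) = 1/(41 + 2*(-15 - 5*6)/(21 + (-15 - 5*6))) = 1/(41 + 2*(-15 - 30)/(21 + (-15 - 30))) = 1/(41 + 2*(-45)/(21 - 45)) = 1/(41 + 2*(-45)/(-24)) = 1/(41 + 2*(-45)*(-1/24)) = 1/(41 + 15/4) = 1/(179/4) = 4/179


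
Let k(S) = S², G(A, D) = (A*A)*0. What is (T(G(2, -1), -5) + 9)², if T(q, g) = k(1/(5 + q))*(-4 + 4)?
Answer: 81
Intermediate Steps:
G(A, D) = 0 (G(A, D) = A²*0 = 0)
T(q, g) = 0 (T(q, g) = (1/(5 + q))²*(-4 + 4) = 0/(5 + q)² = 0)
(T(G(2, -1), -5) + 9)² = (0 + 9)² = 9² = 81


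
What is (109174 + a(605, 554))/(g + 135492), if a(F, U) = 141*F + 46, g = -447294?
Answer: -194525/311802 ≈ -0.62387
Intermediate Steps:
a(F, U) = 46 + 141*F
(109174 + a(605, 554))/(g + 135492) = (109174 + (46 + 141*605))/(-447294 + 135492) = (109174 + (46 + 85305))/(-311802) = (109174 + 85351)*(-1/311802) = 194525*(-1/311802) = -194525/311802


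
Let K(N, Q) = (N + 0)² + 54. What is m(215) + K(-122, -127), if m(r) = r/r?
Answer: 14939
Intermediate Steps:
K(N, Q) = 54 + N² (K(N, Q) = N² + 54 = 54 + N²)
m(r) = 1
m(215) + K(-122, -127) = 1 + (54 + (-122)²) = 1 + (54 + 14884) = 1 + 14938 = 14939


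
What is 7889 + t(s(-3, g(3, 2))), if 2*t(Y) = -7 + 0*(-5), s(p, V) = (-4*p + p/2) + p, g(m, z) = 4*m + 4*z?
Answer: 15771/2 ≈ 7885.5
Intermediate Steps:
s(p, V) = -5*p/2 (s(p, V) = (-4*p + p*(1/2)) + p = (-4*p + p/2) + p = -7*p/2 + p = -5*p/2)
t(Y) = -7/2 (t(Y) = (-7 + 0*(-5))/2 = (-7 + 0)/2 = (1/2)*(-7) = -7/2)
7889 + t(s(-3, g(3, 2))) = 7889 - 7/2 = 15771/2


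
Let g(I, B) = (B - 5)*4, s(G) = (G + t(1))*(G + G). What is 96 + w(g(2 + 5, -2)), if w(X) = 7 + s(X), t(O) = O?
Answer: 1615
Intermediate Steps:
s(G) = 2*G*(1 + G) (s(G) = (G + 1)*(G + G) = (1 + G)*(2*G) = 2*G*(1 + G))
g(I, B) = -20 + 4*B (g(I, B) = (-5 + B)*4 = -20 + 4*B)
w(X) = 7 + 2*X*(1 + X)
96 + w(g(2 + 5, -2)) = 96 + (7 + 2*(-20 + 4*(-2))*(1 + (-20 + 4*(-2)))) = 96 + (7 + 2*(-20 - 8)*(1 + (-20 - 8))) = 96 + (7 + 2*(-28)*(1 - 28)) = 96 + (7 + 2*(-28)*(-27)) = 96 + (7 + 1512) = 96 + 1519 = 1615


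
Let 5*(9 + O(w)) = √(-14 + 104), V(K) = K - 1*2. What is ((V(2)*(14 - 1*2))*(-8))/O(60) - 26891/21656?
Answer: -26891/21656 ≈ -1.2417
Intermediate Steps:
V(K) = -2 + K (V(K) = K - 2 = -2 + K)
O(w) = -9 + 3*√10/5 (O(w) = -9 + √(-14 + 104)/5 = -9 + √90/5 = -9 + (3*√10)/5 = -9 + 3*√10/5)
((V(2)*(14 - 1*2))*(-8))/O(60) - 26891/21656 = (((-2 + 2)*(14 - 1*2))*(-8))/(-9 + 3*√10/5) - 26891/21656 = ((0*(14 - 2))*(-8))/(-9 + 3*√10/5) - 26891*1/21656 = ((0*12)*(-8))/(-9 + 3*√10/5) - 26891/21656 = (0*(-8))/(-9 + 3*√10/5) - 26891/21656 = 0/(-9 + 3*√10/5) - 26891/21656 = 0 - 26891/21656 = -26891/21656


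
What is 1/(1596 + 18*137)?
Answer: 1/4062 ≈ 0.00024618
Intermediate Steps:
1/(1596 + 18*137) = 1/(1596 + 2466) = 1/4062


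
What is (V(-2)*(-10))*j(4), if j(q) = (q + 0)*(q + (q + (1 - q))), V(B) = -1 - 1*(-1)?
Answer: 0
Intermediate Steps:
V(B) = 0 (V(B) = -1 + 1 = 0)
j(q) = q*(1 + q) (j(q) = q*(q + 1) = q*(1 + q))
(V(-2)*(-10))*j(4) = (0*(-10))*(4*(1 + 4)) = 0*(4*5) = 0*20 = 0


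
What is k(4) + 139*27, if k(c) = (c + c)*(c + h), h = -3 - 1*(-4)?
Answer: 3793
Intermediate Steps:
h = 1 (h = -3 + 4 = 1)
k(c) = 2*c*(1 + c) (k(c) = (c + c)*(c + 1) = (2*c)*(1 + c) = 2*c*(1 + c))
k(4) + 139*27 = 2*4*(1 + 4) + 139*27 = 2*4*5 + 3753 = 40 + 3753 = 3793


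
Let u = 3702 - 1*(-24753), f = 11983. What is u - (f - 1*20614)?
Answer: 37086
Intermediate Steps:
u = 28455 (u = 3702 + 24753 = 28455)
u - (f - 1*20614) = 28455 - (11983 - 1*20614) = 28455 - (11983 - 20614) = 28455 - 1*(-8631) = 28455 + 8631 = 37086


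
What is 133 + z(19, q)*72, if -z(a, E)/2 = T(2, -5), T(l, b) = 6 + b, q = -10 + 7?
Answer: -11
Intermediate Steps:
q = -3
z(a, E) = -2 (z(a, E) = -2*(6 - 5) = -2*1 = -2)
133 + z(19, q)*72 = 133 - 2*72 = 133 - 144 = -11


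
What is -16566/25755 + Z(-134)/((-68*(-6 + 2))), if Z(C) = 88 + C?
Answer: -55791/68680 ≈ -0.81233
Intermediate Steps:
-16566/25755 + Z(-134)/((-68*(-6 + 2))) = -16566/25755 + (88 - 134)/((-68*(-6 + 2))) = -16566*1/25755 - 46/((-68*(-4))) = -5522/8585 - 46/((-68*(-4))) = -5522/8585 - 46/272 = -5522/8585 - 46*1/272 = -5522/8585 - 23/136 = -55791/68680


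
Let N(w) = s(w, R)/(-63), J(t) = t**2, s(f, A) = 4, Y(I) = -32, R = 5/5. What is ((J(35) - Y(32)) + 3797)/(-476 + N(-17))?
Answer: -159201/14996 ≈ -10.616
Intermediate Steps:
R = 1 (R = 5*(1/5) = 1)
N(w) = -4/63 (N(w) = 4/(-63) = 4*(-1/63) = -4/63)
((J(35) - Y(32)) + 3797)/(-476 + N(-17)) = ((35**2 - 1*(-32)) + 3797)/(-476 - 4/63) = ((1225 + 32) + 3797)/(-29992/63) = (1257 + 3797)*(-63/29992) = 5054*(-63/29992) = -159201/14996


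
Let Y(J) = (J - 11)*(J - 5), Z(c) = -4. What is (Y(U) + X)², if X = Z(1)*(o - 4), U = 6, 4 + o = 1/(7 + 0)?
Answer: 34225/49 ≈ 698.47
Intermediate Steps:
o = -27/7 (o = -4 + 1/(7 + 0) = -4 + 1/7 = -4 + ⅐ = -27/7 ≈ -3.8571)
Y(J) = (-11 + J)*(-5 + J)
X = 220/7 (X = -4*(-27/7 - 4) = -4*(-55/7) = 220/7 ≈ 31.429)
(Y(U) + X)² = ((55 + 6² - 16*6) + 220/7)² = ((55 + 36 - 96) + 220/7)² = (-5 + 220/7)² = (185/7)² = 34225/49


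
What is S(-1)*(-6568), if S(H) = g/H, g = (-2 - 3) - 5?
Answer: -65680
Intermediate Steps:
g = -10 (g = -5 - 5 = -10)
S(H) = -10/H
S(-1)*(-6568) = -10/(-1)*(-6568) = -10*(-1)*(-6568) = 10*(-6568) = -65680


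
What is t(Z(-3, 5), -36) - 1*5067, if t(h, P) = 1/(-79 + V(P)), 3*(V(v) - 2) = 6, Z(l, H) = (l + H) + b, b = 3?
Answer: -380026/75 ≈ -5067.0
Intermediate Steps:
Z(l, H) = 3 + H + l (Z(l, H) = (l + H) + 3 = (H + l) + 3 = 3 + H + l)
V(v) = 4 (V(v) = 2 + (⅓)*6 = 2 + 2 = 4)
t(h, P) = -1/75 (t(h, P) = 1/(-79 + 4) = 1/(-75) = -1/75)
t(Z(-3, 5), -36) - 1*5067 = -1/75 - 1*5067 = -1/75 - 5067 = -380026/75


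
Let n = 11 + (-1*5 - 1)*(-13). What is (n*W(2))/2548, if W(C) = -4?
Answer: -89/637 ≈ -0.13972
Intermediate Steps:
n = 89 (n = 11 + (-5 - 1)*(-13) = 11 - 6*(-13) = 11 + 78 = 89)
(n*W(2))/2548 = (89*(-4))/2548 = -356*1/2548 = -89/637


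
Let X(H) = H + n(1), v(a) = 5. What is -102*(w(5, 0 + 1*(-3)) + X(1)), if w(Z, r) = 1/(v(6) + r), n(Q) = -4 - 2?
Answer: 459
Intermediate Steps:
n(Q) = -6
w(Z, r) = 1/(5 + r)
X(H) = -6 + H (X(H) = H - 6 = -6 + H)
-102*(w(5, 0 + 1*(-3)) + X(1)) = -102*(1/(5 + (0 + 1*(-3))) + (-6 + 1)) = -102*(1/(5 + (0 - 3)) - 5) = -102*(1/(5 - 3) - 5) = -102*(1/2 - 5) = -102*(-9/2) = 459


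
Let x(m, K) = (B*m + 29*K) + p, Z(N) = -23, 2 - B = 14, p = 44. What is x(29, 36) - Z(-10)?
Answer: 763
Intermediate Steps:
B = -12 (B = 2 - 1*14 = 2 - 14 = -12)
x(m, K) = 44 - 12*m + 29*K (x(m, K) = (-12*m + 29*K) + 44 = 44 - 12*m + 29*K)
x(29, 36) - Z(-10) = (44 - 12*29 + 29*36) - 1*(-23) = (44 - 348 + 1044) + 23 = 740 + 23 = 763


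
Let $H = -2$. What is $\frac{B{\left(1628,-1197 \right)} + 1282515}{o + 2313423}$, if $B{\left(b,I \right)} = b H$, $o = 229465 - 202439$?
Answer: $\frac{1279259}{2340449} \approx 0.54659$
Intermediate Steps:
$o = 27026$
$B{\left(b,I \right)} = - 2 b$ ($B{\left(b,I \right)} = b \left(-2\right) = - 2 b$)
$\frac{B{\left(1628,-1197 \right)} + 1282515}{o + 2313423} = \frac{\left(-2\right) 1628 + 1282515}{27026 + 2313423} = \frac{-3256 + 1282515}{2340449} = 1279259 \cdot \frac{1}{2340449} = \frac{1279259}{2340449}$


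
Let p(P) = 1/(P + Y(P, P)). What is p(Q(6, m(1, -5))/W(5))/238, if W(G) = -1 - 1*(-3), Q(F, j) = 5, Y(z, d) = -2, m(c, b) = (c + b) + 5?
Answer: 1/119 ≈ 0.0084034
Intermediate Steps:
m(c, b) = 5 + b + c (m(c, b) = (b + c) + 5 = 5 + b + c)
W(G) = 2 (W(G) = -1 + 3 = 2)
p(P) = 1/(-2 + P) (p(P) = 1/(P - 2) = 1/(-2 + P))
p(Q(6, m(1, -5))/W(5))/238 = 1/(-2 + 5/2*238) = (1/238)/(-2 + 5*(1/2)) = (1/238)/(-2 + 5/2) = (1/238)/(1/2) = 2*(1/238) = 1/119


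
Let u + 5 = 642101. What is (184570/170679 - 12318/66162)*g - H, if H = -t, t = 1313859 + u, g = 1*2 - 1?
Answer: 3681260254717418/1882077333 ≈ 1.9560e+6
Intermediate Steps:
u = 642096 (u = -5 + 642101 = 642096)
g = 1 (g = 2 - 1 = 1)
t = 1955955 (t = 1313859 + 642096 = 1955955)
H = -1955955 (H = -1*1955955 = -1955955)
(184570/170679 - 12318/66162)*g - H = (184570/170679 - 12318/66162)*1 - 1*(-1955955) = (184570*(1/170679) - 12318*1/66162)*1 + 1955955 = (184570/170679 - 2053/11027)*1 + 1955955 = (1684849403/1882077333)*1 + 1955955 = 1684849403/1882077333 + 1955955 = 3681260254717418/1882077333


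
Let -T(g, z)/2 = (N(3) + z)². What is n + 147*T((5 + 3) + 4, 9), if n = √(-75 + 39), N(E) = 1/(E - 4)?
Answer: -18816 + 6*I ≈ -18816.0 + 6.0*I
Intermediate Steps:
N(E) = 1/(-4 + E)
T(g, z) = -2*(-1 + z)² (T(g, z) = -2*(1/(-4 + 3) + z)² = -2*(1/(-1) + z)² = -2*(-1 + z)²)
n = 6*I (n = √(-36) = 6*I ≈ 6.0*I)
n + 147*T((5 + 3) + 4, 9) = 6*I + 147*(-2*(-1 + 9)²) = 6*I + 147*(-2*8²) = 6*I + 147*(-2*64) = 6*I + 147*(-128) = 6*I - 18816 = -18816 + 6*I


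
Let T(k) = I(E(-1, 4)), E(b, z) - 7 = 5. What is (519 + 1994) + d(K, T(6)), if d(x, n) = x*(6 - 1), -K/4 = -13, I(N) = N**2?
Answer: 2773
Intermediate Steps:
E(b, z) = 12 (E(b, z) = 7 + 5 = 12)
K = 52 (K = -4*(-13) = 52)
T(k) = 144 (T(k) = 12**2 = 144)
d(x, n) = 5*x (d(x, n) = x*5 = 5*x)
(519 + 1994) + d(K, T(6)) = (519 + 1994) + 5*52 = 2513 + 260 = 2773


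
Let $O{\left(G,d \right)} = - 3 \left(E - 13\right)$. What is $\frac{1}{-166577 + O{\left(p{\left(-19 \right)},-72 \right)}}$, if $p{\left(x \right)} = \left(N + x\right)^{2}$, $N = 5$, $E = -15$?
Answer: $- \frac{1}{166493} \approx -6.0063 \cdot 10^{-6}$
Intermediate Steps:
$p{\left(x \right)} = \left(5 + x\right)^{2}$
$O{\left(G,d \right)} = 84$ ($O{\left(G,d \right)} = - 3 \left(-15 - 13\right) = \left(-3\right) \left(-28\right) = 84$)
$\frac{1}{-166577 + O{\left(p{\left(-19 \right)},-72 \right)}} = \frac{1}{-166577 + 84} = \frac{1}{-166493} = - \frac{1}{166493}$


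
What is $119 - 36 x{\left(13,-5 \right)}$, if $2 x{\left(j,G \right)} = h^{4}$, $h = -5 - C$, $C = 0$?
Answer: $-11131$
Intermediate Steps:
$h = -5$ ($h = -5 - 0 = -5 + 0 = -5$)
$x{\left(j,G \right)} = \frac{625}{2}$ ($x{\left(j,G \right)} = \frac{\left(-5\right)^{4}}{2} = \frac{1}{2} \cdot 625 = \frac{625}{2}$)
$119 - 36 x{\left(13,-5 \right)} = 119 - 11250 = -11131$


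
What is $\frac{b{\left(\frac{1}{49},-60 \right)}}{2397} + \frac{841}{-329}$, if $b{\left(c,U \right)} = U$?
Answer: $- \frac{14437}{5593} \approx -2.5813$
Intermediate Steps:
$\frac{b{\left(\frac{1}{49},-60 \right)}}{2397} + \frac{841}{-329} = - \frac{60}{2397} + \frac{841}{-329} = \left(-60\right) \frac{1}{2397} + 841 \left(- \frac{1}{329}\right) = - \frac{20}{799} - \frac{841}{329} = - \frac{14437}{5593}$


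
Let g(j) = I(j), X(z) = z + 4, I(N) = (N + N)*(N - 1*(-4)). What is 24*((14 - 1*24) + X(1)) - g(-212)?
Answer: -88312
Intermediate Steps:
I(N) = 2*N*(4 + N) (I(N) = (2*N)*(N + 4) = (2*N)*(4 + N) = 2*N*(4 + N))
X(z) = 4 + z
g(j) = 2*j*(4 + j)
24*((14 - 1*24) + X(1)) - g(-212) = 24*((14 - 1*24) + (4 + 1)) - 2*(-212)*(4 - 212) = 24*((14 - 24) + 5) - 2*(-212)*(-208) = 24*(-10 + 5) - 1*88192 = 24*(-5) - 88192 = -120 - 88192 = -88312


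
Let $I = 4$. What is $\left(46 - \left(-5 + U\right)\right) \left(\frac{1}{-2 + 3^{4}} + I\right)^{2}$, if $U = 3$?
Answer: $\frac{4823472}{6241} \approx 772.87$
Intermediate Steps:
$\left(46 - \left(-5 + U\right)\right) \left(\frac{1}{-2 + 3^{4}} + I\right)^{2} = \left(46 + \left(5 - 3\right)\right) \left(\frac{1}{-2 + 3^{4}} + 4\right)^{2} = \left(46 + \left(5 - 3\right)\right) \left(\frac{1}{-2 + 81} + 4\right)^{2} = \left(46 + 2\right) \left(\frac{1}{79} + 4\right)^{2} = 48 \left(\frac{1}{79} + 4\right)^{2} = 48 \left(\frac{317}{79}\right)^{2} = 48 \cdot \frac{100489}{6241} = \frac{4823472}{6241}$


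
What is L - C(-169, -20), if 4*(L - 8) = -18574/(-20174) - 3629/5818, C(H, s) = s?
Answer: 6590276635/234744664 ≈ 28.074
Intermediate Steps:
L = 1895383355/234744664 (L = 8 + (-18574/(-20174) - 3629/5818)/4 = 8 + (-18574*(-1/20174) - 3629*1/5818)/4 = 8 + (9287/10087 - 3629/5818)/4 = 8 + (1/4)*(17426043/58686166) = 8 + 17426043/234744664 = 1895383355/234744664 ≈ 8.0742)
L - C(-169, -20) = 1895383355/234744664 - 1*(-20) = 1895383355/234744664 + 20 = 6590276635/234744664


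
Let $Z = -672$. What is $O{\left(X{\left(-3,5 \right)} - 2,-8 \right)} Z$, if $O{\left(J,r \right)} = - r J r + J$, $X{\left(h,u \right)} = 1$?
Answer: $-42336$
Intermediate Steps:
$O{\left(J,r \right)} = J - J r^{2}$ ($O{\left(J,r \right)} = - J r r + J = - J r^{2} + J = J - J r^{2}$)
$O{\left(X{\left(-3,5 \right)} - 2,-8 \right)} Z = \left(1 - 2\right) \left(1 - \left(-8\right)^{2}\right) \left(-672\right) = \left(1 - 2\right) \left(1 - 64\right) \left(-672\right) = - (1 - 64) \left(-672\right) = \left(-1\right) \left(-63\right) \left(-672\right) = 63 \left(-672\right) = -42336$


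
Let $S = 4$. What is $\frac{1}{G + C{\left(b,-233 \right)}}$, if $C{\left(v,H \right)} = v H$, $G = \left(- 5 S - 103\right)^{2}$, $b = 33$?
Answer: $\frac{1}{7440} \approx 0.00013441$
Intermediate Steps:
$G = 15129$ ($G = \left(\left(-5\right) 4 - 103\right)^{2} = \left(-20 - 103\right)^{2} = \left(-123\right)^{2} = 15129$)
$C{\left(v,H \right)} = H v$
$\frac{1}{G + C{\left(b,-233 \right)}} = \frac{1}{15129 - 7689} = \frac{1}{7440}$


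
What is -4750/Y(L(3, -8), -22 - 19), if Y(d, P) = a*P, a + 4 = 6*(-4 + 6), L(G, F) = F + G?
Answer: 2375/164 ≈ 14.482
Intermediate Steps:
a = 8 (a = -4 + 6*(-4 + 6) = -4 + 6*2 = -4 + 12 = 8)
Y(d, P) = 8*P
-4750/Y(L(3, -8), -22 - 19) = -4750*1/(8*(-22 - 19)) = -4750/(8*(-41)) = -4750/(-328) = -4750*(-1/328) = 2375/164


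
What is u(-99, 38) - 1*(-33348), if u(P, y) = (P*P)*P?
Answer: -936951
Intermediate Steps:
u(P, y) = P³ (u(P, y) = P²*P = P³)
u(-99, 38) - 1*(-33348) = (-99)³ - 1*(-33348) = -970299 + 33348 = -936951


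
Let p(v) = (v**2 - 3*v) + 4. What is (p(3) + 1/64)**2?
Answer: 66049/4096 ≈ 16.125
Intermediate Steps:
p(v) = 4 + v**2 - 3*v
(p(3) + 1/64)**2 = ((4 + 3**2 - 3*3) + 1/64)**2 = ((4 + 9 - 9) + 1/64)**2 = (4 + 1/64)**2 = (257/64)**2 = 66049/4096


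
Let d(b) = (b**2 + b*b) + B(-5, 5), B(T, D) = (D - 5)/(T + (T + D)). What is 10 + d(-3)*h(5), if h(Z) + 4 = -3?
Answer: -116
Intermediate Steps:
h(Z) = -7 (h(Z) = -4 - 3 = -7)
B(T, D) = (-5 + D)/(D + 2*T) (B(T, D) = (-5 + D)/(T + (D + T)) = (-5 + D)/(D + 2*T))
d(b) = 2*b**2 (d(b) = (b**2 + b*b) + (-5 + 5)/(5 + 2*(-5)) = (b**2 + b**2) + 0/(5 - 10) = 2*b**2 + 0/(-5) = 2*b**2 - 1/5*0 = 2*b**2 + 0 = 2*b**2)
10 + d(-3)*h(5) = 10 + (2*(-3)**2)*(-7) = 10 + (2*9)*(-7) = 10 + 18*(-7) = 10 - 126 = -116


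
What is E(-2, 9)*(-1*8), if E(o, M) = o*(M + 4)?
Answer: 208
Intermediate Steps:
E(o, M) = o*(4 + M)
E(-2, 9)*(-1*8) = (-2*(4 + 9))*(-1*8) = -2*13*(-8) = -26*(-8) = 208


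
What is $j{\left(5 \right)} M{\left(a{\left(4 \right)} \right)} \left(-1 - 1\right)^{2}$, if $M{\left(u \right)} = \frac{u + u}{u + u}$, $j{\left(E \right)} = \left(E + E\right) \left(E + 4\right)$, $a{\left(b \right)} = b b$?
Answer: $360$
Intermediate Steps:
$a{\left(b \right)} = b^{2}$
$j{\left(E \right)} = 2 E \left(4 + E\right)$
$M{\left(u \right)} = 1$ ($M{\left(u \right)} = \frac{2 u}{2 u} = 2 u \frac{1}{2 u} = 1$)
$j{\left(5 \right)} M{\left(a{\left(4 \right)} \right)} \left(-1 - 1\right)^{2} = 2 \cdot 5 \left(4 + 5\right) 1 \left(-1 - 1\right)^{2} = 2 \cdot 5 \cdot 9 \cdot 1 \left(-2\right)^{2} = 90 \cdot 1 \cdot 4 = 90 \cdot 4 = 360$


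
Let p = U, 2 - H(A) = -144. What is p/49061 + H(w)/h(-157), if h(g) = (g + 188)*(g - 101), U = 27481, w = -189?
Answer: 106315066/196194939 ≈ 0.54188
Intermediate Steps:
h(g) = (-101 + g)*(188 + g) (h(g) = (188 + g)*(-101 + g) = (-101 + g)*(188 + g))
H(A) = 146 (H(A) = 2 - 1*(-144) = 2 + 144 = 146)
p = 27481
p/49061 + H(w)/h(-157) = 27481/49061 + 146/(-18988 + (-157)² + 87*(-157)) = 27481*(1/49061) + 146/(-18988 + 24649 - 13659) = 27481/49061 + 146/(-7998) = 27481/49061 + 146*(-1/7998) = 27481/49061 - 73/3999 = 106315066/196194939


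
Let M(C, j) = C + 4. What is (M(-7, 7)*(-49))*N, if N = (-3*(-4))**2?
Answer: 21168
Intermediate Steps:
N = 144 (N = 12**2 = 144)
M(C, j) = 4 + C
(M(-7, 7)*(-49))*N = ((4 - 7)*(-49))*144 = -3*(-49)*144 = 147*144 = 21168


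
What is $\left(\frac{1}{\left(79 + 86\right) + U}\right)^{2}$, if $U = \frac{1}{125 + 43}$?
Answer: $\frac{28224}{768453841} \approx 3.6728 \cdot 10^{-5}$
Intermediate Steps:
$U = \frac{1}{168} \approx 0.0059524$
$\left(\frac{1}{\left(79 + 86\right) + U}\right)^{2} = \left(\frac{1}{\left(79 + 86\right) + \frac{1}{168}}\right)^{2} = \left(\frac{1}{165 + \frac{1}{168}}\right)^{2} = \left(\frac{1}{\frac{27721}{168}}\right)^{2} = \left(\frac{168}{27721}\right)^{2} = \frac{28224}{768453841}$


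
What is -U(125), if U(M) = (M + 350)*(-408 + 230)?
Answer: 84550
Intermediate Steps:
U(M) = -62300 - 178*M (U(M) = (350 + M)*(-178) = -62300 - 178*M)
-U(125) = -(-62300 - 178*125) = -(-62300 - 22250) = -1*(-84550) = 84550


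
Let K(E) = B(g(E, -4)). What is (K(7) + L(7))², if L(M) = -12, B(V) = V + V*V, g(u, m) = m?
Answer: 0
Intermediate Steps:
B(V) = V + V²
K(E) = 12 (K(E) = -4*(1 - 4) = -4*(-3) = 12)
(K(7) + L(7))² = (12 - 12)² = 0² = 0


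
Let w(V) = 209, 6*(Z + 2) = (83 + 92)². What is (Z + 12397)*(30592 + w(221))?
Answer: 1077983665/2 ≈ 5.3899e+8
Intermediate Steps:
Z = 30613/6 (Z = -2 + (83 + 92)²/6 = -2 + (⅙)*175² = -2 + (⅙)*30625 = -2 + 30625/6 = 30613/6 ≈ 5102.2)
(Z + 12397)*(30592 + w(221)) = (30613/6 + 12397)*(30592 + 209) = (104995/6)*30801 = 1077983665/2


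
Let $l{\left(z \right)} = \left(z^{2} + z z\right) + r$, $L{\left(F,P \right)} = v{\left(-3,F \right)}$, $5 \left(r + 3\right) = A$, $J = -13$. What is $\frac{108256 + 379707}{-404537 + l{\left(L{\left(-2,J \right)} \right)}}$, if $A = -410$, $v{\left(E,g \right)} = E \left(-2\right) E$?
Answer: $- \frac{487963}{403974} \approx -1.2079$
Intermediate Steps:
$v{\left(E,g \right)} = - 2 E^{2}$ ($v{\left(E,g \right)} = - 2 E E = - 2 E^{2}$)
$r = -85$ ($r = -3 + \frac{1}{5} \left(-410\right) = -3 - 82 = -85$)
$L{\left(F,P \right)} = -18$ ($L{\left(F,P \right)} = - 2 \left(-3\right)^{2} = \left(-2\right) 9 = -18$)
$l{\left(z \right)} = -85 + 2 z^{2}$ ($l{\left(z \right)} = \left(z^{2} + z z\right) - 85 = \left(z^{2} + z^{2}\right) - 85 = 2 z^{2} - 85 = -85 + 2 z^{2}$)
$\frac{108256 + 379707}{-404537 + l{\left(L{\left(-2,J \right)} \right)}} = \frac{108256 + 379707}{-404537 - \left(85 - 2 \left(-18\right)^{2}\right)} = \frac{487963}{-404537 + \left(-85 + 2 \cdot 324\right)} = \frac{487963}{-404537 + \left(-85 + 648\right)} = \frac{487963}{-404537 + 563} = \frac{487963}{-403974} = 487963 \left(- \frac{1}{403974}\right) = - \frac{487963}{403974}$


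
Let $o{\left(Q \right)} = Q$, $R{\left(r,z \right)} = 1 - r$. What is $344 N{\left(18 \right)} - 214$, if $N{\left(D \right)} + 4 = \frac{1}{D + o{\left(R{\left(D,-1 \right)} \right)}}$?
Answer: $-1246$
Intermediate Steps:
$N{\left(D \right)} = -3$ ($N{\left(D \right)} = -4 + \frac{1}{D - \left(-1 + D\right)} = -4 + 1^{-1} = -4 + 1 = -3$)
$344 N{\left(18 \right)} - 214 = 344 \left(-3\right) - 214 = -1032 - 214 = -1246$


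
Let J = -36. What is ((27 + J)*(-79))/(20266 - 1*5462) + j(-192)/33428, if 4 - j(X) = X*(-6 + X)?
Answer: -134740585/123717028 ≈ -1.0891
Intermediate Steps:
j(X) = 4 - X*(-6 + X)
((27 + J)*(-79))/(20266 - 1*5462) + j(-192)/33428 = ((27 - 36)*(-79))/(20266 - 1*5462) + (4 - 1*(-192)**2 + 6*(-192))/33428 = (-9*(-79))/(20266 - 5462) + (4 - 1*36864 - 1152)*(1/33428) = 711/14804 + (4 - 36864 - 1152)*(1/33428) = 711*(1/14804) - 38012*1/33428 = 711/14804 - 9503/8357 = -134740585/123717028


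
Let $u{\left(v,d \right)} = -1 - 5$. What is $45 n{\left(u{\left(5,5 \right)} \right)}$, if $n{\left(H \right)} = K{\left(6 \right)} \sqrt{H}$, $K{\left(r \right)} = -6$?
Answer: $- 270 i \sqrt{6} \approx - 661.36 i$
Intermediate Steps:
$u{\left(v,d \right)} = -6$ ($u{\left(v,d \right)} = -1 - 5 = -6$)
$n{\left(H \right)} = - 6 \sqrt{H}$
$45 n{\left(u{\left(5,5 \right)} \right)} = 45 \left(- 6 \sqrt{-6}\right) = 45 \left(- 6 i \sqrt{6}\right) = - 270 i \sqrt{6}$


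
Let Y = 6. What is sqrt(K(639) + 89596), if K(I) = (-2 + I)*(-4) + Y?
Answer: sqrt(87054) ≈ 295.05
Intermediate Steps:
K(I) = 14 - 4*I (K(I) = (-2 + I)*(-4) + 6 = (8 - 4*I) + 6 = 14 - 4*I)
sqrt(K(639) + 89596) = sqrt((14 - 4*639) + 89596) = sqrt((14 - 2556) + 89596) = sqrt(-2542 + 89596) = sqrt(87054)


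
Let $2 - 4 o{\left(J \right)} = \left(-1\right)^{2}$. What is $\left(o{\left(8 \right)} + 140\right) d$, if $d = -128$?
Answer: $-17952$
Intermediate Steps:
$o{\left(J \right)} = \frac{1}{4}$ ($o{\left(J \right)} = \frac{1}{2} - \frac{\left(-1\right)^{2}}{4} = \frac{1}{2} - \frac{1}{4} = \frac{1}{4}$)
$\left(o{\left(8 \right)} + 140\right) d = \left(\frac{1}{4} + 140\right) \left(-128\right) = \frac{561}{4} \left(-128\right) = -17952$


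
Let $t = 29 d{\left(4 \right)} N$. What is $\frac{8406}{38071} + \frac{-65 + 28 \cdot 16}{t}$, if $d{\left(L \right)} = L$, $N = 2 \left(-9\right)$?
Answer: $\frac{2970535}{79492248} \approx 0.037369$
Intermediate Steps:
$N = -18$
$t = -2088$ ($t = 29 \cdot 4 \left(-18\right) = 116 \left(-18\right) = -2088$)
$\frac{8406}{38071} + \frac{-65 + 28 \cdot 16}{t} = \frac{8406}{38071} + \frac{-65 + 28 \cdot 16}{-2088} = 8406 \cdot \frac{1}{38071} + \left(-65 + 448\right) \left(- \frac{1}{2088}\right) = \frac{8406}{38071} + 383 \left(- \frac{1}{2088}\right) = \frac{8406}{38071} - \frac{383}{2088} = \frac{2970535}{79492248}$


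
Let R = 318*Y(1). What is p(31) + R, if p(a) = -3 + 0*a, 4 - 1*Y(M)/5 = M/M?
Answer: 4767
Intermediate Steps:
Y(M) = 15 (Y(M) = 20 - 5*M/M = 20 - 5*1 = 20 - 5 = 15)
p(a) = -3 (p(a) = -3 + 0 = -3)
R = 4770 (R = 318*15 = 4770)
p(31) + R = -3 + 4770 = 4767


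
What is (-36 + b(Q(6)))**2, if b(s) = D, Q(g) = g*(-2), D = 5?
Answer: 961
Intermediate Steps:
Q(g) = -2*g
b(s) = 5
(-36 + b(Q(6)))**2 = (-36 + 5)**2 = (-31)**2 = 961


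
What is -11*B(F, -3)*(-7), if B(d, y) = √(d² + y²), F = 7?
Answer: 77*√58 ≈ 586.41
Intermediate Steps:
-11*B(F, -3)*(-7) = -11*√(7² + (-3)²)*(-7) = -11*√(49 + 9)*(-7) = -11*√58*(-7) = 77*√58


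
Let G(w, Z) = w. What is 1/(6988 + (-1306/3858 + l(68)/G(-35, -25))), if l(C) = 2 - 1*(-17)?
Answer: 67515/471735314 ≈ 0.00014312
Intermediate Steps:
l(C) = 19 (l(C) = 2 + 17 = 19)
1/(6988 + (-1306/3858 + l(68)/G(-35, -25))) = 1/(6988 + (-1306/3858 + 19/(-35))) = 1/(6988 + (-1306*1/3858 + 19*(-1/35))) = 1/(6988 + (-653/1929 - 19/35)) = 1/(6988 - 59506/67515) = 1/(471735314/67515) = 67515/471735314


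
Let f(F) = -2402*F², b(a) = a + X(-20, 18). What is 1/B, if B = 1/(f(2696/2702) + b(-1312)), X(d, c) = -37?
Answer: -6826879957/1825201 ≈ -3740.3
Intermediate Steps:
b(a) = -37 + a (b(a) = a - 37 = -37 + a)
B = -1825201/6826879957 (B = 1/(-2402*(2696/2702)² + (-37 - 1312)) = 1/(-2402*(2696*(1/2702))² - 1349) = 1/(-2402*(1348/1351)² - 1349) = 1/(-2402*1817104/1825201 - 1349) = 1/(-4364683808/1825201 - 1349) = 1/(-6826879957/1825201) = -1825201/6826879957 ≈ -0.00026736)
1/B = 1/(-1825201/6826879957) = -6826879957/1825201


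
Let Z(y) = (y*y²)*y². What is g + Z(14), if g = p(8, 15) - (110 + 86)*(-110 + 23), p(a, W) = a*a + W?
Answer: 554955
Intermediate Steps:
Z(y) = y⁵ (Z(y) = y³*y² = y⁵)
p(a, W) = W + a² (p(a, W) = a² + W = W + a²)
g = 17131 (g = (15 + 8²) - (110 + 86)*(-110 + 23) = (15 + 64) - 196*(-87) = 79 - 1*(-17052) = 79 + 17052 = 17131)
g + Z(14) = 17131 + 14⁵ = 17131 + 537824 = 554955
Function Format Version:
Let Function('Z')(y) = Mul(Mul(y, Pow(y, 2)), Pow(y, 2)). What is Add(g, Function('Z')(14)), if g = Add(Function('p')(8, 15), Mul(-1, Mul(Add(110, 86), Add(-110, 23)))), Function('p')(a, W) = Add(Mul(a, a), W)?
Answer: 554955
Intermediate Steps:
Function('Z')(y) = Pow(y, 5) (Function('Z')(y) = Mul(Pow(y, 3), Pow(y, 2)) = Pow(y, 5))
Function('p')(a, W) = Add(W, Pow(a, 2)) (Function('p')(a, W) = Add(Pow(a, 2), W) = Add(W, Pow(a, 2)))
g = 17131 (g = Add(Add(15, Pow(8, 2)), Mul(-1, Mul(Add(110, 86), Add(-110, 23)))) = Add(Add(15, 64), Mul(-1, Mul(196, -87))) = Add(79, Mul(-1, -17052)) = Add(79, 17052) = 17131)
Add(g, Function('Z')(14)) = Add(17131, Pow(14, 5)) = Add(17131, 537824) = 554955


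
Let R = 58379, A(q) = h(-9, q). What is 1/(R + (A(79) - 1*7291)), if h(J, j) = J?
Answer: 1/51079 ≈ 1.9578e-5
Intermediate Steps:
A(q) = -9
1/(R + (A(79) - 1*7291)) = 1/(58379 + (-9 - 1*7291)) = 1/(58379 + (-9 - 7291)) = 1/(58379 - 7300) = 1/51079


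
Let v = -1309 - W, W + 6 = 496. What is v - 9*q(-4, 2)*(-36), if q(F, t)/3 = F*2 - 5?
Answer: -14435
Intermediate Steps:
W = 490 (W = -6 + 496 = 490)
q(F, t) = -15 + 6*F (q(F, t) = 3*(F*2 - 5) = 3*(2*F - 5) = 3*(-5 + 2*F) = -15 + 6*F)
v = -1799 (v = -1309 - 1*490 = -1309 - 490 = -1799)
v - 9*q(-4, 2)*(-36) = -1799 - 9*(-15 + 6*(-4))*(-36) = -1799 - 9*(-15 - 24)*(-36) = -1799 - 9*(-39)*(-36) = -1799 + 351*(-36) = -1799 - 12636 = -14435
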